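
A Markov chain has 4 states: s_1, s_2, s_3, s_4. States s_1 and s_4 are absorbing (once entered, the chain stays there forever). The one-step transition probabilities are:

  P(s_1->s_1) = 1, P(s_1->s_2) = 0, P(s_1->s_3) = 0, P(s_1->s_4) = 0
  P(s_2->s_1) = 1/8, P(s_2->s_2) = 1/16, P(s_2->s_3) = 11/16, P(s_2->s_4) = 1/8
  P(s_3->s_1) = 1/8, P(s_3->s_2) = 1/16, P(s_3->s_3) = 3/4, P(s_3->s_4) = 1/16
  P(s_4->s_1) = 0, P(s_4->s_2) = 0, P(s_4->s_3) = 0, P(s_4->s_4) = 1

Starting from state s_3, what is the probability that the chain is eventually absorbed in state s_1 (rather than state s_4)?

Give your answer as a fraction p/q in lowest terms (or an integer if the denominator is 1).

Answer: 32/49

Derivation:
Let a_i = P(absorbed in s_1 | start in state i).
Boundary conditions: a_s_1 = 1, a_s_4 = 0.
For each transient state i, a_i = sum_j P(i->j) * a_j:
  a_s_2 = 1/8*a_s_1 + 1/16*a_s_2 + 11/16*a_s_3 + 1/8*a_s_4
  a_s_3 = 1/8*a_s_1 + 1/16*a_s_2 + 3/4*a_s_3 + 1/16*a_s_4

Substituting a_s_1 = 1 and a_s_4 = 0, rearrange to (I - Q) a = r where r[i] = P(i -> s_1):
  [15/16, -11/16] . (a_s_2, a_s_3) = 1/8
  [-1/16, 1/4] . (a_s_2, a_s_3) = 1/8

Solving yields:
  a_s_2 = 30/49
  a_s_3 = 32/49

Starting state is s_3, so the absorption probability is a_s_3 = 32/49.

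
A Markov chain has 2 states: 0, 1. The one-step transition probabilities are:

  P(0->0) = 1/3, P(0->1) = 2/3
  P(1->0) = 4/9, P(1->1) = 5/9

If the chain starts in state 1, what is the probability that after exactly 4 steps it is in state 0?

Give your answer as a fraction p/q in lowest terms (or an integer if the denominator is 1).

Answer: 2624/6561

Derivation:
Computing P^4 by repeated multiplication:
P^1 =
  0: [1/3, 2/3]
  1: [4/9, 5/9]
P^2 =
  0: [11/27, 16/27]
  1: [32/81, 49/81]
P^3 =
  0: [97/243, 146/243]
  1: [292/729, 437/729]
P^4 =
  0: [875/2187, 1312/2187]
  1: [2624/6561, 3937/6561]

(P^4)[1 -> 0] = 2624/6561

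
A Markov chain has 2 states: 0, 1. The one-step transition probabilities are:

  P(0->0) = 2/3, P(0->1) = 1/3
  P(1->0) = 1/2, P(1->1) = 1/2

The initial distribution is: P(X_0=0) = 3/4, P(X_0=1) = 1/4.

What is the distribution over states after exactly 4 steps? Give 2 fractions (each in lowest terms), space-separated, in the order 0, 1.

Answer: 1037/1728 691/1728

Derivation:
Propagating the distribution step by step (d_{t+1} = d_t * P):
d_0 = (0=3/4, 1=1/4)
  d_1[0] = 3/4*2/3 + 1/4*1/2 = 5/8
  d_1[1] = 3/4*1/3 + 1/4*1/2 = 3/8
d_1 = (0=5/8, 1=3/8)
  d_2[0] = 5/8*2/3 + 3/8*1/2 = 29/48
  d_2[1] = 5/8*1/3 + 3/8*1/2 = 19/48
d_2 = (0=29/48, 1=19/48)
  d_3[0] = 29/48*2/3 + 19/48*1/2 = 173/288
  d_3[1] = 29/48*1/3 + 19/48*1/2 = 115/288
d_3 = (0=173/288, 1=115/288)
  d_4[0] = 173/288*2/3 + 115/288*1/2 = 1037/1728
  d_4[1] = 173/288*1/3 + 115/288*1/2 = 691/1728
d_4 = (0=1037/1728, 1=691/1728)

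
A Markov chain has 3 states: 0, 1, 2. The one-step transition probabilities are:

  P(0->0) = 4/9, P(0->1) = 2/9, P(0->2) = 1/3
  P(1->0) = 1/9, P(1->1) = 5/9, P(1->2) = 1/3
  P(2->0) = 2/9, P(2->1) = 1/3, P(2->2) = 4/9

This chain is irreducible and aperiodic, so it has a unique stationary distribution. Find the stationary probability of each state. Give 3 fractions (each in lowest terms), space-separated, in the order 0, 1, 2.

The stationary distribution satisfies pi = pi * P, i.e.:
  pi_0 = 4/9*pi_0 + 1/9*pi_1 + 2/9*pi_2
  pi_1 = 2/9*pi_0 + 5/9*pi_1 + 1/3*pi_2
  pi_2 = 1/3*pi_0 + 1/3*pi_1 + 4/9*pi_2
with normalization: pi_0 + pi_1 + pi_2 = 1.

Using the first 2 balance equations plus normalization, the linear system A*pi = b is:
  [-5/9, 1/9, 2/9] . pi = 0
  [2/9, -4/9, 1/3] . pi = 0
  [1, 1, 1] . pi = 1

Solving yields:
  pi_0 = 11/48
  pi_1 = 19/48
  pi_2 = 3/8

Verification (pi * P):
  11/48*4/9 + 19/48*1/9 + 3/8*2/9 = 11/48 = pi_0  (ok)
  11/48*2/9 + 19/48*5/9 + 3/8*1/3 = 19/48 = pi_1  (ok)
  11/48*1/3 + 19/48*1/3 + 3/8*4/9 = 3/8 = pi_2  (ok)

Answer: 11/48 19/48 3/8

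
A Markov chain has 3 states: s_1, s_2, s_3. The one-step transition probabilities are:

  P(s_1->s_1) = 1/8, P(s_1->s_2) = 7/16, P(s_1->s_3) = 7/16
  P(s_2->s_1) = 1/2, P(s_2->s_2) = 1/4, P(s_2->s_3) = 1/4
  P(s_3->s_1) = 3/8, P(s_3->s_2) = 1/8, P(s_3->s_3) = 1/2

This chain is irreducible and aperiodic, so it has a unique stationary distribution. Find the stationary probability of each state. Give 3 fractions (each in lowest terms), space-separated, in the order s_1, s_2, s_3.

The stationary distribution satisfies pi = pi * P, i.e.:
  pi_s_1 = 1/8*pi_s_1 + 1/2*pi_s_2 + 3/8*pi_s_3
  pi_s_2 = 7/16*pi_s_1 + 1/4*pi_s_2 + 1/8*pi_s_3
  pi_s_3 = 7/16*pi_s_1 + 1/4*pi_s_2 + 1/2*pi_s_3
with normalization: pi_s_1 + pi_s_2 + pi_s_3 = 1.

Using the first 2 balance equations plus normalization, the linear system A*pi = b is:
  [-7/8, 1/2, 3/8] . pi = 0
  [7/16, -3/4, 1/8] . pi = 0
  [1, 1, 1] . pi = 1

Solving yields:
  pi_s_1 = 44/135
  pi_s_2 = 7/27
  pi_s_3 = 56/135

Verification (pi * P):
  44/135*1/8 + 7/27*1/2 + 56/135*3/8 = 44/135 = pi_s_1  (ok)
  44/135*7/16 + 7/27*1/4 + 56/135*1/8 = 7/27 = pi_s_2  (ok)
  44/135*7/16 + 7/27*1/4 + 56/135*1/2 = 56/135 = pi_s_3  (ok)

Answer: 44/135 7/27 56/135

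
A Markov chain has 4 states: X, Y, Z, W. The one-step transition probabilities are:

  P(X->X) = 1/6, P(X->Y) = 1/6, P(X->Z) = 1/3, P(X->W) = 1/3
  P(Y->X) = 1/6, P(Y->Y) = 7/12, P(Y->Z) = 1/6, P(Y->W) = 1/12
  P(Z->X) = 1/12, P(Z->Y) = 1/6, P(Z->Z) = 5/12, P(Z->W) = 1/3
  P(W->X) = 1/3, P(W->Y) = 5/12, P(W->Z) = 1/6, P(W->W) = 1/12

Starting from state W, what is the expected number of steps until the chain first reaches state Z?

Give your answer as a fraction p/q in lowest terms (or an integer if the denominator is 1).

Answer: 201/41

Derivation:
Let h_i = expected steps to first reach Z from state i.
Boundary: h_Z = 0.
First-step equations for the other states:
  h_X = 1 + 1/6*h_X + 1/6*h_Y + 1/3*h_Z + 1/3*h_W
  h_Y = 1 + 1/6*h_X + 7/12*h_Y + 1/6*h_Z + 1/12*h_W
  h_W = 1 + 1/3*h_X + 5/12*h_Y + 1/6*h_Z + 1/12*h_W

Substituting h_Z = 0 and rearranging gives the linear system (I - Q) h = 1:
  [5/6, -1/6, -1/3] . (h_X, h_Y, h_W) = 1
  [-1/6, 5/12, -1/12] . (h_X, h_Y, h_W) = 1
  [-1/3, -5/12, 11/12] . (h_X, h_Y, h_W) = 1

Solving yields:
  h_X = 171/41
  h_Y = 207/41
  h_W = 201/41

Starting state is W, so the expected hitting time is h_W = 201/41.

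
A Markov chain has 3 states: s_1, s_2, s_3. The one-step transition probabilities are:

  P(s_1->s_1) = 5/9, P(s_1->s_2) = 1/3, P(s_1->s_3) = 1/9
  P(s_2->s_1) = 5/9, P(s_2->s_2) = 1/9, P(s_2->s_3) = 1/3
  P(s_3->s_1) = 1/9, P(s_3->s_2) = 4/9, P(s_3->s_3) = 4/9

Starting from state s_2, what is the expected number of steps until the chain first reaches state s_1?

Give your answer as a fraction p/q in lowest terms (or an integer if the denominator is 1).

Let h_i = expected steps to first reach s_1 from state i.
Boundary: h_s_1 = 0.
First-step equations for the other states:
  h_s_2 = 1 + 5/9*h_s_1 + 1/9*h_s_2 + 1/3*h_s_3
  h_s_3 = 1 + 1/9*h_s_1 + 4/9*h_s_2 + 4/9*h_s_3

Substituting h_s_1 = 0 and rearranging gives the linear system (I - Q) h = 1:
  [8/9, -1/3] . (h_s_2, h_s_3) = 1
  [-4/9, 5/9] . (h_s_2, h_s_3) = 1

Solving yields:
  h_s_2 = 18/7
  h_s_3 = 27/7

Starting state is s_2, so the expected hitting time is h_s_2 = 18/7.

Answer: 18/7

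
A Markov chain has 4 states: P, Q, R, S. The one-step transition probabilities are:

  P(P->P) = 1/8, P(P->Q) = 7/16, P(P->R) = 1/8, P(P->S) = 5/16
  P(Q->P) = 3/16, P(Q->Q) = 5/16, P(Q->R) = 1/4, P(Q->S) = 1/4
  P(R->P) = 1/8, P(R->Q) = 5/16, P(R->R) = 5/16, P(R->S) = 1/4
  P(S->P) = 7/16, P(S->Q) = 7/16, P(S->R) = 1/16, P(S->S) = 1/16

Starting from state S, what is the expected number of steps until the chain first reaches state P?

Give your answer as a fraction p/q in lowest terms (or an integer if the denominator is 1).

Answer: 3552/1031

Derivation:
Let h_i = expected steps to first reach P from state i.
Boundary: h_P = 0.
First-step equations for the other states:
  h_Q = 1 + 3/16*h_P + 5/16*h_Q + 1/4*h_R + 1/4*h_S
  h_R = 1 + 1/8*h_P + 5/16*h_Q + 5/16*h_R + 1/4*h_S
  h_S = 1 + 7/16*h_P + 7/16*h_Q + 1/16*h_R + 1/16*h_S

Substituting h_P = 0 and rearranging gives the linear system (I - Q) h = 1:
  [11/16, -1/4, -1/4] . (h_Q, h_R, h_S) = 1
  [-5/16, 11/16, -1/4] . (h_Q, h_R, h_S) = 1
  [-7/16, -1/16, 15/16] . (h_Q, h_R, h_S) = 1

Solving yields:
  h_Q = 4560/1031
  h_R = 4864/1031
  h_S = 3552/1031

Starting state is S, so the expected hitting time is h_S = 3552/1031.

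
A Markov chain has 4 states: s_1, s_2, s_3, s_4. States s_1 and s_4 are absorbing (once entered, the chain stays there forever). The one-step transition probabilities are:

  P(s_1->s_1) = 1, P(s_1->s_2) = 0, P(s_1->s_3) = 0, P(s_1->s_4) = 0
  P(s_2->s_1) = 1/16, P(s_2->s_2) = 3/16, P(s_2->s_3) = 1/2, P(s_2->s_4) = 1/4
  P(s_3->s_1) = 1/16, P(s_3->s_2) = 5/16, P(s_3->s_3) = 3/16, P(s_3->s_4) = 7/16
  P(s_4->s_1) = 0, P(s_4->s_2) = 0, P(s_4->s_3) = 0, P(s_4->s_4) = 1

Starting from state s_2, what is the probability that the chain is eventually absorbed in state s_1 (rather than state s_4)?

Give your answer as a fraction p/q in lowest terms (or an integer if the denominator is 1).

Answer: 7/43

Derivation:
Let a_i = P(absorbed in s_1 | start in state i).
Boundary conditions: a_s_1 = 1, a_s_4 = 0.
For each transient state i, a_i = sum_j P(i->j) * a_j:
  a_s_2 = 1/16*a_s_1 + 3/16*a_s_2 + 1/2*a_s_3 + 1/4*a_s_4
  a_s_3 = 1/16*a_s_1 + 5/16*a_s_2 + 3/16*a_s_3 + 7/16*a_s_4

Substituting a_s_1 = 1 and a_s_4 = 0, rearrange to (I - Q) a = r where r[i] = P(i -> s_1):
  [13/16, -1/2] . (a_s_2, a_s_3) = 1/16
  [-5/16, 13/16] . (a_s_2, a_s_3) = 1/16

Solving yields:
  a_s_2 = 7/43
  a_s_3 = 6/43

Starting state is s_2, so the absorption probability is a_s_2 = 7/43.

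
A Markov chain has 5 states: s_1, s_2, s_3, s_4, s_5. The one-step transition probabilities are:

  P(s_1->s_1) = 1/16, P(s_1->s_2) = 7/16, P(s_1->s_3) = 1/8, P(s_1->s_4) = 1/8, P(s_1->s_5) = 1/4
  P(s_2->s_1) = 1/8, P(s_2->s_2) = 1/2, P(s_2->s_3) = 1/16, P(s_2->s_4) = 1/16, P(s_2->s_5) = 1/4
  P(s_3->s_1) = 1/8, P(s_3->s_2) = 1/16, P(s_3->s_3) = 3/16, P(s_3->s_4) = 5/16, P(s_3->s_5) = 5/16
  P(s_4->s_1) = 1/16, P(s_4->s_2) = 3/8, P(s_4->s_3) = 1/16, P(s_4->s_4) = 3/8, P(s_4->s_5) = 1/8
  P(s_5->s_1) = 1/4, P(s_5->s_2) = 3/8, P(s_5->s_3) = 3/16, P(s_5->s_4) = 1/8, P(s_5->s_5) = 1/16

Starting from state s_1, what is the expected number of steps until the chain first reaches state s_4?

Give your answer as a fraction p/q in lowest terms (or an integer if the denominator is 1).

Answer: 66320/8119

Derivation:
Let h_i = expected steps to first reach s_4 from state i.
Boundary: h_s_4 = 0.
First-step equations for the other states:
  h_s_1 = 1 + 1/16*h_s_1 + 7/16*h_s_2 + 1/8*h_s_3 + 1/8*h_s_4 + 1/4*h_s_5
  h_s_2 = 1 + 1/8*h_s_1 + 1/2*h_s_2 + 1/16*h_s_3 + 1/16*h_s_4 + 1/4*h_s_5
  h_s_3 = 1 + 1/8*h_s_1 + 1/16*h_s_2 + 3/16*h_s_3 + 5/16*h_s_4 + 5/16*h_s_5
  h_s_5 = 1 + 1/4*h_s_1 + 3/8*h_s_2 + 3/16*h_s_3 + 1/8*h_s_4 + 1/16*h_s_5

Substituting h_s_4 = 0 and rearranging gives the linear system (I - Q) h = 1:
  [15/16, -7/16, -1/8, -1/4] . (h_s_1, h_s_2, h_s_3, h_s_5) = 1
  [-1/8, 1/2, -1/16, -1/4] . (h_s_1, h_s_2, h_s_3, h_s_5) = 1
  [-1/8, -1/16, 13/16, -5/16] . (h_s_1, h_s_2, h_s_3, h_s_5) = 1
  [-1/4, -3/8, -3/16, 15/16] . (h_s_1, h_s_2, h_s_3, h_s_5) = 1

Solving yields:
  h_s_1 = 66320/8119
  h_s_2 = 71776/8119
  h_s_3 = 50800/8119
  h_s_5 = 65216/8119

Starting state is s_1, so the expected hitting time is h_s_1 = 66320/8119.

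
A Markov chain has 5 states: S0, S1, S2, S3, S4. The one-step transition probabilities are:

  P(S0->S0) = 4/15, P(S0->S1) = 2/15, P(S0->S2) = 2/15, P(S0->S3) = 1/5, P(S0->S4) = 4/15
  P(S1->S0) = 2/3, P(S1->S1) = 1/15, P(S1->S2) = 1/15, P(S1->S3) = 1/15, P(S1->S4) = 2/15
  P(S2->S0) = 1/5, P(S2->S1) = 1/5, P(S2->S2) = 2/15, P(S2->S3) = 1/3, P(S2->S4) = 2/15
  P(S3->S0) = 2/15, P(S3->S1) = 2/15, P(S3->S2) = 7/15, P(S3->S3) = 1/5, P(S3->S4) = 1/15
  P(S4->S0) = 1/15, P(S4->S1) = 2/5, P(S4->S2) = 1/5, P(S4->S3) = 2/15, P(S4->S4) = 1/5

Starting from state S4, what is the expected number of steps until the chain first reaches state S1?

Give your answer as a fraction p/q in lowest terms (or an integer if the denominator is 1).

Answer: 38265/10079

Derivation:
Let h_i = expected steps to first reach S1 from state i.
Boundary: h_S1 = 0.
First-step equations for the other states:
  h_S0 = 1 + 4/15*h_S0 + 2/15*h_S1 + 2/15*h_S2 + 1/5*h_S3 + 4/15*h_S4
  h_S2 = 1 + 1/5*h_S0 + 1/5*h_S1 + 2/15*h_S2 + 1/3*h_S3 + 2/15*h_S4
  h_S3 = 1 + 2/15*h_S0 + 2/15*h_S1 + 7/15*h_S2 + 1/5*h_S3 + 1/15*h_S4
  h_S4 = 1 + 1/15*h_S0 + 2/5*h_S1 + 1/5*h_S2 + 2/15*h_S3 + 1/5*h_S4

Substituting h_S1 = 0 and rearranging gives the linear system (I - Q) h = 1:
  [11/15, -2/15, -1/5, -4/15] . (h_S0, h_S2, h_S3, h_S4) = 1
  [-1/5, 13/15, -1/3, -2/15] . (h_S0, h_S2, h_S3, h_S4) = 1
  [-2/15, -7/15, 4/5, -1/15] . (h_S0, h_S2, h_S3, h_S4) = 1
  [-1/15, -1/5, -2/15, 4/5] . (h_S0, h_S2, h_S3, h_S4) = 1

Solving yields:
  h_S0 = 51315/10079
  h_S2 = 49920/10079
  h_S3 = 53460/10079
  h_S4 = 38265/10079

Starting state is S4, so the expected hitting time is h_S4 = 38265/10079.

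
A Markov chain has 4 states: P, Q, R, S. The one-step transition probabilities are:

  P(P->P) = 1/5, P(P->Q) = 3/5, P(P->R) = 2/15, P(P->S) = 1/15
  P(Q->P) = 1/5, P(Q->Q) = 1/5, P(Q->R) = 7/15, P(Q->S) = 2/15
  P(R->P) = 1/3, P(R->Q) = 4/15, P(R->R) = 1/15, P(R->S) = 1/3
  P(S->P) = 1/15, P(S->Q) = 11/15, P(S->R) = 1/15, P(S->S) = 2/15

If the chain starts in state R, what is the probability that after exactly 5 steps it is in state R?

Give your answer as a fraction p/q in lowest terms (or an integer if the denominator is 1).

Computing P^5 by repeated multiplication:
P^1 =
  P: [1/5, 3/5, 2/15, 1/15]
  Q: [1/5, 1/5, 7/15, 2/15]
  R: [1/3, 4/15, 1/15, 1/3]
  S: [1/15, 11/15, 1/15, 2/15]
P^2 =
  P: [47/225, 73/225, 8/25, 11/75]
  Q: [11/45, 86/225, 4/25, 16/75]
  R: [37/225, 116/225, 44/225, 28/225]
  S: [43/225, 68/225, 82/225, 32/225]
P^3 =
  P: [251/1125, 431/1125, 142/675, 619/3375]
  Q: [217/1125, 19/45, 796/3375, 503/3375]
  R: [707/3375, 233/675, 958/3375, 109/675]
  S: [31/135, 1271/3375, 676/3375, 653/3375]
P^4 =
  P: [10307/50625, 4061/10125, 3962/16875, 301/1875]
  Q: [10711/50625, 18851/50625, 4192/16875, 943/5625]
  R: [10951/50625, 3937/10125, 11072/50625, 8917/50625]
  S: [10171/50625, 827/2025, 11776/50625, 8003/50625]
P^5 =
  P: [53131/253125, 32291/84375, 182762/759375, 126601/759375]
  Q: [53351/253125, 32957/84375, 174442/759375, 128267/759375]
  R: [31237/151875, 299989/759375, 179686/759375, 24703/151875]
  S: [159421/759375, 288701/759375, 184846/759375, 126407/759375]

(P^5)[R -> R] = 179686/759375

Answer: 179686/759375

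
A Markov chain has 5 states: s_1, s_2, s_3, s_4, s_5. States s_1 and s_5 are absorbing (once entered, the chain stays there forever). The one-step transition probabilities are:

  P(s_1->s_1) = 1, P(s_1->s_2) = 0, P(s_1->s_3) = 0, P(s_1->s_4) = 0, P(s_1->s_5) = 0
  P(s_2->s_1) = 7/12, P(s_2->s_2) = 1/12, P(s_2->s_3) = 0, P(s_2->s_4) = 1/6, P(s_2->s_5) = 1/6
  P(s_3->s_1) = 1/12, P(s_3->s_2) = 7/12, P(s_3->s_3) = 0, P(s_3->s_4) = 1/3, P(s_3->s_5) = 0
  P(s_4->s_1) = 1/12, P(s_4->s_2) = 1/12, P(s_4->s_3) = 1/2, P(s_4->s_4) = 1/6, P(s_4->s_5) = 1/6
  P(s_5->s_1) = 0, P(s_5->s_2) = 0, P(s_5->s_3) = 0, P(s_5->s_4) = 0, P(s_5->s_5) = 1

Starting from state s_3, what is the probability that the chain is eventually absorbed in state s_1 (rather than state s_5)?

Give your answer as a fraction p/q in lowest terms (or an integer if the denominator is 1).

Answer: 57/79

Derivation:
Let a_i = P(absorbed in s_1 | start in state i).
Boundary conditions: a_s_1 = 1, a_s_5 = 0.
For each transient state i, a_i = sum_j P(i->j) * a_j:
  a_s_2 = 7/12*a_s_1 + 1/12*a_s_2 + 0*a_s_3 + 1/6*a_s_4 + 1/6*a_s_5
  a_s_3 = 1/12*a_s_1 + 7/12*a_s_2 + 0*a_s_3 + 1/3*a_s_4 + 0*a_s_5
  a_s_4 = 1/12*a_s_1 + 1/12*a_s_2 + 1/2*a_s_3 + 1/6*a_s_4 + 1/6*a_s_5

Substituting a_s_1 = 1 and a_s_5 = 0, rearrange to (I - Q) a = r where r[i] = P(i -> s_1):
  [11/12, 0, -1/6] . (a_s_2, a_s_3, a_s_4) = 7/12
  [-7/12, 1, -1/3] . (a_s_2, a_s_3, a_s_4) = 1/12
  [-1/12, -1/2, 5/6] . (a_s_2, a_s_3, a_s_4) = 1/12

Solving yields:
  a_s_2 = 59/79
  a_s_3 = 57/79
  a_s_4 = 48/79

Starting state is s_3, so the absorption probability is a_s_3 = 57/79.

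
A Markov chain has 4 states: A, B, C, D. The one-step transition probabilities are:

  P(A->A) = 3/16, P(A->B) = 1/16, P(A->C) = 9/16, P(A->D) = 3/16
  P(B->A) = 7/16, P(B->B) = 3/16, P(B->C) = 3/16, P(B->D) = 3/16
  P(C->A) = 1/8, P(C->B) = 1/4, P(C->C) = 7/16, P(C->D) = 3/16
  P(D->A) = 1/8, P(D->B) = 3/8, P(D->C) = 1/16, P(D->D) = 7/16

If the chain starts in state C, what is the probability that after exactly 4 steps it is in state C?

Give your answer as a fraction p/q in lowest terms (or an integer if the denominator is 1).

Computing P^4 by repeated multiplication:
P^1 =
  A: [3/16, 1/16, 9/16, 3/16]
  B: [7/16, 3/16, 3/16, 3/16]
  C: [1/8, 1/4, 7/16, 3/16]
  D: [1/8, 3/8, 1/16, 7/16]
P^2 =
  A: [5/32, 15/64, 3/8, 15/64]
  B: [27/128, 23/128, 3/8, 15/64]
  C: [27/128, 15/64, 41/128, 15/64]
  D: [1/4, 33/128, 25/128, 19/64]
P^3 =
  A: [213/1024, 241/1024, 159/512, 63/256]
  B: [199/1024, 117/512, 339/1024, 63/256]
  C: [433/2048, 461/2048, 325/1024, 63/256]
  D: [453/2048, 459/2048, 75/256, 67/256]
P^4 =
  A: [1733/8192, 465/2048, 2559/8192, 255/1024]
  B: [3417/16384, 3769/16384, 2559/8192, 255/1024]
  C: [3417/16384, 465/2048, 5167/16384, 255/1024]
  D: [1711/8192, 3723/16384, 5095/16384, 259/1024]

(P^4)[C -> C] = 5167/16384

Answer: 5167/16384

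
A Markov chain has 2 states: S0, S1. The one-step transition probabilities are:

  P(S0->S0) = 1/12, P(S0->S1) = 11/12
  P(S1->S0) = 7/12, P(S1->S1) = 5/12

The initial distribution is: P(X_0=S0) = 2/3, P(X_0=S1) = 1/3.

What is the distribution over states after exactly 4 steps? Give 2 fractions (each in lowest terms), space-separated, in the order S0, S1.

Propagating the distribution step by step (d_{t+1} = d_t * P):
d_0 = (S0=2/3, S1=1/3)
  d_1[S0] = 2/3*1/12 + 1/3*7/12 = 1/4
  d_1[S1] = 2/3*11/12 + 1/3*5/12 = 3/4
d_1 = (S0=1/4, S1=3/4)
  d_2[S0] = 1/4*1/12 + 3/4*7/12 = 11/24
  d_2[S1] = 1/4*11/12 + 3/4*5/12 = 13/24
d_2 = (S0=11/24, S1=13/24)
  d_3[S0] = 11/24*1/12 + 13/24*7/12 = 17/48
  d_3[S1] = 11/24*11/12 + 13/24*5/12 = 31/48
d_3 = (S0=17/48, S1=31/48)
  d_4[S0] = 17/48*1/12 + 31/48*7/12 = 13/32
  d_4[S1] = 17/48*11/12 + 31/48*5/12 = 19/32
d_4 = (S0=13/32, S1=19/32)

Answer: 13/32 19/32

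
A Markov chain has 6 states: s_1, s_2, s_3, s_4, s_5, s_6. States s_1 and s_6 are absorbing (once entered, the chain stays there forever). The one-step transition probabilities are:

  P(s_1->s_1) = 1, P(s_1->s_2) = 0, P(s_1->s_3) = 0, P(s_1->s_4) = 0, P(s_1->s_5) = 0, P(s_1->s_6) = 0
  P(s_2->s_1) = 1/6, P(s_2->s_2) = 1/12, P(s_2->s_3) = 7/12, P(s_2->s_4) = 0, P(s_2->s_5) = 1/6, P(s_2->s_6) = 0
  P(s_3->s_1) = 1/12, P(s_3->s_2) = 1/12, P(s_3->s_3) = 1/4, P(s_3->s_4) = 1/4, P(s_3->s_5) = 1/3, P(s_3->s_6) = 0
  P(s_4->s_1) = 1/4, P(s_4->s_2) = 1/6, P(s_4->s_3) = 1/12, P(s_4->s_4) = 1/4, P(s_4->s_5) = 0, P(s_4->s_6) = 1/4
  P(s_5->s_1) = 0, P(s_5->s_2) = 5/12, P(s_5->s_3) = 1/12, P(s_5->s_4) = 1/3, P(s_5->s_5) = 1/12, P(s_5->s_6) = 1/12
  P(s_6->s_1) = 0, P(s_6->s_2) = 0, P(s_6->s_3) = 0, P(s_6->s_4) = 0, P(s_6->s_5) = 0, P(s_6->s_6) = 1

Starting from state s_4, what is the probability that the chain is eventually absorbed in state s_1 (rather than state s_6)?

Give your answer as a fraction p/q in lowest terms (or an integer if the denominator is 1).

Answer: 973/1755

Derivation:
Let a_i = P(absorbed in s_1 | start in state i).
Boundary conditions: a_s_1 = 1, a_s_6 = 0.
For each transient state i, a_i = sum_j P(i->j) * a_j:
  a_s_2 = 1/6*a_s_1 + 1/12*a_s_2 + 7/12*a_s_3 + 0*a_s_4 + 1/6*a_s_5 + 0*a_s_6
  a_s_3 = 1/12*a_s_1 + 1/12*a_s_2 + 1/4*a_s_3 + 1/4*a_s_4 + 1/3*a_s_5 + 0*a_s_6
  a_s_4 = 1/4*a_s_1 + 1/6*a_s_2 + 1/12*a_s_3 + 1/4*a_s_4 + 0*a_s_5 + 1/4*a_s_6
  a_s_5 = 0*a_s_1 + 5/12*a_s_2 + 1/12*a_s_3 + 1/3*a_s_4 + 1/12*a_s_5 + 1/12*a_s_6

Substituting a_s_1 = 1 and a_s_6 = 0, rearrange to (I - Q) a = r where r[i] = P(i -> s_1):
  [11/12, -7/12, 0, -1/6] . (a_s_2, a_s_3, a_s_4, a_s_5) = 1/6
  [-1/12, 3/4, -1/4, -1/3] . (a_s_2, a_s_3, a_s_4, a_s_5) = 1/12
  [-1/6, -1/12, 3/4, 0] . (a_s_2, a_s_3, a_s_4, a_s_5) = 1/4
  [-5/12, -1/12, -1/3, 11/12] . (a_s_2, a_s_3, a_s_4, a_s_5) = 0

Solving yields:
  a_s_2 = 1198/1755
  a_s_3 = 1096/1755
  a_s_4 = 973/1755
  a_s_5 = 998/1755

Starting state is s_4, so the absorption probability is a_s_4 = 973/1755.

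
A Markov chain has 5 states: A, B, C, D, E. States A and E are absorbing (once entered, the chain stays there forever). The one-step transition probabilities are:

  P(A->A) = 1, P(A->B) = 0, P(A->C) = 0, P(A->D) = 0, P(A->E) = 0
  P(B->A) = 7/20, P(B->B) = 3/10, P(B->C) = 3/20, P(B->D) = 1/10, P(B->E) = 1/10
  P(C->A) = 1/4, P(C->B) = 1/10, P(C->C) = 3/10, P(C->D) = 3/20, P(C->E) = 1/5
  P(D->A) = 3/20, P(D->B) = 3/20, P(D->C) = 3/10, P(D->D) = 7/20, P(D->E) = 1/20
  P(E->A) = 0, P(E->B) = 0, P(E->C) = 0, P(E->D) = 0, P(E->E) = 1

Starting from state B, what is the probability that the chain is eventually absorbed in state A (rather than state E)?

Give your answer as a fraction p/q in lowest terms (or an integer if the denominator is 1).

Answer: 1514/2083

Derivation:
Let a_i = P(absorbed in A | start in state i).
Boundary conditions: a_A = 1, a_E = 0.
For each transient state i, a_i = sum_j P(i->j) * a_j:
  a_B = 7/20*a_A + 3/10*a_B + 3/20*a_C + 1/10*a_D + 1/10*a_E
  a_C = 1/4*a_A + 1/10*a_B + 3/10*a_C + 3/20*a_D + 1/5*a_E
  a_D = 3/20*a_A + 3/20*a_B + 3/10*a_C + 7/20*a_D + 1/20*a_E

Substituting a_A = 1 and a_E = 0, rearrange to (I - Q) a = r where r[i] = P(i -> A):
  [7/10, -3/20, -1/10] . (a_B, a_C, a_D) = 7/20
  [-1/10, 7/10, -3/20] . (a_B, a_C, a_D) = 1/4
  [-3/20, -3/10, 13/20] . (a_B, a_C, a_D) = 3/20

Solving yields:
  a_B = 1514/2083
  a_C = 1263/2083
  a_D = 1413/2083

Starting state is B, so the absorption probability is a_B = 1514/2083.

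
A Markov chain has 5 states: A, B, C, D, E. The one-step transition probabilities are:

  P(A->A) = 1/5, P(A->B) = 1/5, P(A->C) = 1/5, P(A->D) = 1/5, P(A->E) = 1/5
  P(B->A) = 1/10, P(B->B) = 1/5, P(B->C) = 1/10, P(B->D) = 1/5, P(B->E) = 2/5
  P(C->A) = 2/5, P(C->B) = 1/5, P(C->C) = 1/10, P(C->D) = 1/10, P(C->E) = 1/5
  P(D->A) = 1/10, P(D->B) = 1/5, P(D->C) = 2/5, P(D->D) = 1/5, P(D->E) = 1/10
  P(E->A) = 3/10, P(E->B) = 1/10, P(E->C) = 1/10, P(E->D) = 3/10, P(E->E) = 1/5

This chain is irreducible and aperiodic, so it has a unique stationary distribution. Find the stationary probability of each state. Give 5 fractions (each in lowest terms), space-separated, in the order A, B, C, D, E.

Answer: 2539/11543 2060/11543 2112/11543 138/679 2486/11543

Derivation:
The stationary distribution satisfies pi = pi * P, i.e.:
  pi_A = 1/5*pi_A + 1/10*pi_B + 2/5*pi_C + 1/10*pi_D + 3/10*pi_E
  pi_B = 1/5*pi_A + 1/5*pi_B + 1/5*pi_C + 1/5*pi_D + 1/10*pi_E
  pi_C = 1/5*pi_A + 1/10*pi_B + 1/10*pi_C + 2/5*pi_D + 1/10*pi_E
  pi_D = 1/5*pi_A + 1/5*pi_B + 1/10*pi_C + 1/5*pi_D + 3/10*pi_E
  pi_E = 1/5*pi_A + 2/5*pi_B + 1/5*pi_C + 1/10*pi_D + 1/5*pi_E
with normalization: pi_A + pi_B + pi_C + pi_D + pi_E = 1.

Using the first 4 balance equations plus normalization, the linear system A*pi = b is:
  [-4/5, 1/10, 2/5, 1/10, 3/10] . pi = 0
  [1/5, -4/5, 1/5, 1/5, 1/10] . pi = 0
  [1/5, 1/10, -9/10, 2/5, 1/10] . pi = 0
  [1/5, 1/5, 1/10, -4/5, 3/10] . pi = 0
  [1, 1, 1, 1, 1] . pi = 1

Solving yields:
  pi_A = 2539/11543
  pi_B = 2060/11543
  pi_C = 2112/11543
  pi_D = 138/679
  pi_E = 2486/11543

Verification (pi * P):
  2539/11543*1/5 + 2060/11543*1/10 + 2112/11543*2/5 + 138/679*1/10 + 2486/11543*3/10 = 2539/11543 = pi_A  (ok)
  2539/11543*1/5 + 2060/11543*1/5 + 2112/11543*1/5 + 138/679*1/5 + 2486/11543*1/10 = 2060/11543 = pi_B  (ok)
  2539/11543*1/5 + 2060/11543*1/10 + 2112/11543*1/10 + 138/679*2/5 + 2486/11543*1/10 = 2112/11543 = pi_C  (ok)
  2539/11543*1/5 + 2060/11543*1/5 + 2112/11543*1/10 + 138/679*1/5 + 2486/11543*3/10 = 138/679 = pi_D  (ok)
  2539/11543*1/5 + 2060/11543*2/5 + 2112/11543*1/5 + 138/679*1/10 + 2486/11543*1/5 = 2486/11543 = pi_E  (ok)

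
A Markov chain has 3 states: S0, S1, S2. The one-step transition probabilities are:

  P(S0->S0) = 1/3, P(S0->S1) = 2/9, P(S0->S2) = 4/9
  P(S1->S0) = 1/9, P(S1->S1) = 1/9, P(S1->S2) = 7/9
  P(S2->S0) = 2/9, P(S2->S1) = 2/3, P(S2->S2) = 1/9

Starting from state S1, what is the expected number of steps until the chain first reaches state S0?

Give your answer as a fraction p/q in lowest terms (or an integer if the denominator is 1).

Answer: 135/22

Derivation:
Let h_i = expected steps to first reach S0 from state i.
Boundary: h_S0 = 0.
First-step equations for the other states:
  h_S1 = 1 + 1/9*h_S0 + 1/9*h_S1 + 7/9*h_S2
  h_S2 = 1 + 2/9*h_S0 + 2/3*h_S1 + 1/9*h_S2

Substituting h_S0 = 0 and rearranging gives the linear system (I - Q) h = 1:
  [8/9, -7/9] . (h_S1, h_S2) = 1
  [-2/3, 8/9] . (h_S1, h_S2) = 1

Solving yields:
  h_S1 = 135/22
  h_S2 = 63/11

Starting state is S1, so the expected hitting time is h_S1 = 135/22.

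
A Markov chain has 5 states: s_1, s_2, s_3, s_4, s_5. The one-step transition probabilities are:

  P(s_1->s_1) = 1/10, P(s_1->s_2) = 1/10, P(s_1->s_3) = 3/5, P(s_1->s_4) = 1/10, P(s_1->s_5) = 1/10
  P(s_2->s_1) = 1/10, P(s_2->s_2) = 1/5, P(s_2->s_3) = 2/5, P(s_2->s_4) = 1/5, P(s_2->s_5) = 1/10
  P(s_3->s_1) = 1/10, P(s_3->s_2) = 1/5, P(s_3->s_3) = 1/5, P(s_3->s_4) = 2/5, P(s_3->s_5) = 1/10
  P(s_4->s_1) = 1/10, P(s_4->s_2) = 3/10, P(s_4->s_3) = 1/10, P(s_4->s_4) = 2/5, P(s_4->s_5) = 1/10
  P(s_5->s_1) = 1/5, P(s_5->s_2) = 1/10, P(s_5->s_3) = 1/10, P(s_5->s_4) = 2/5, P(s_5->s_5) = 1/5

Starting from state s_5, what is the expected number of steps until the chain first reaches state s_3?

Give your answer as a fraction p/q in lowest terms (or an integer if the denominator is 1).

Answer: 1001/223

Derivation:
Let h_i = expected steps to first reach s_3 from state i.
Boundary: h_s_3 = 0.
First-step equations for the other states:
  h_s_1 = 1 + 1/10*h_s_1 + 1/10*h_s_2 + 3/5*h_s_3 + 1/10*h_s_4 + 1/10*h_s_5
  h_s_2 = 1 + 1/10*h_s_1 + 1/5*h_s_2 + 2/5*h_s_3 + 1/5*h_s_4 + 1/10*h_s_5
  h_s_4 = 1 + 1/10*h_s_1 + 3/10*h_s_2 + 1/10*h_s_3 + 2/5*h_s_4 + 1/10*h_s_5
  h_s_5 = 1 + 1/5*h_s_1 + 1/10*h_s_2 + 1/10*h_s_3 + 2/5*h_s_4 + 1/5*h_s_5

Substituting h_s_3 = 0 and rearranging gives the linear system (I - Q) h = 1:
  [9/10, -1/10, -1/10, -1/10] . (h_s_1, h_s_2, h_s_4, h_s_5) = 1
  [-1/10, 4/5, -1/5, -1/10] . (h_s_1, h_s_2, h_s_4, h_s_5) = 1
  [-1/10, -3/10, 3/5, -1/10] . (h_s_1, h_s_2, h_s_4, h_s_5) = 1
  [-1/5, -1/10, -2/5, 4/5] . (h_s_1, h_s_2, h_s_4, h_s_5) = 1

Solving yields:
  h_s_1 = 549/223
  h_s_2 = 720/223
  h_s_4 = 990/223
  h_s_5 = 1001/223

Starting state is s_5, so the expected hitting time is h_s_5 = 1001/223.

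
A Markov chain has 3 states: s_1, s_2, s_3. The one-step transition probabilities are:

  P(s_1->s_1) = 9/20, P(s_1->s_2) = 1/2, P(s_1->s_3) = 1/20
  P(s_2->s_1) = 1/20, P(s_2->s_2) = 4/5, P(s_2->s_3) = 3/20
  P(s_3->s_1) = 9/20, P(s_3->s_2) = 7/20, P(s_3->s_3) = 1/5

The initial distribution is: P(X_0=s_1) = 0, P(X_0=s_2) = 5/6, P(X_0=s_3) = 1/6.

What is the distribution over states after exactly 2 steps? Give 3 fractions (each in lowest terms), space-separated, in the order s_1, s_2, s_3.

Propagating the distribution step by step (d_{t+1} = d_t * P):
d_0 = (s_1=0, s_2=5/6, s_3=1/6)
  d_1[s_1] = 0*9/20 + 5/6*1/20 + 1/6*9/20 = 7/60
  d_1[s_2] = 0*1/2 + 5/6*4/5 + 1/6*7/20 = 29/40
  d_1[s_3] = 0*1/20 + 5/6*3/20 + 1/6*1/5 = 19/120
d_1 = (s_1=7/60, s_2=29/40, s_3=19/120)
  d_2[s_1] = 7/60*9/20 + 29/40*1/20 + 19/120*9/20 = 4/25
  d_2[s_2] = 7/60*1/2 + 29/40*4/5 + 19/120*7/20 = 111/160
  d_2[s_3] = 7/60*1/20 + 29/40*3/20 + 19/120*1/5 = 117/800
d_2 = (s_1=4/25, s_2=111/160, s_3=117/800)

Answer: 4/25 111/160 117/800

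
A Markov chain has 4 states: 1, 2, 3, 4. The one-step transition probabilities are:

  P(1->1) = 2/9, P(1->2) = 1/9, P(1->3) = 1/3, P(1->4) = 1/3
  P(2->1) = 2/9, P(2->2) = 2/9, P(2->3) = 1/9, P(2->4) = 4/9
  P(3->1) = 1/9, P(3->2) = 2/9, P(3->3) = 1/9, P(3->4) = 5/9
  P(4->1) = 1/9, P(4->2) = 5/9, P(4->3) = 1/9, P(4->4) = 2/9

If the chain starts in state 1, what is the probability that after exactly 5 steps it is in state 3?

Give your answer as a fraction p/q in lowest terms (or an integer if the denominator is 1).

Computing P^5 by repeated multiplication:
P^1 =
  1: [2/9, 1/9, 1/3, 1/3]
  2: [2/9, 2/9, 1/9, 4/9]
  3: [1/9, 2/9, 1/9, 5/9]
  4: [1/9, 5/9, 1/9, 2/9]
P^2 =
  1: [4/27, 25/81, 13/81, 31/81]
  2: [13/81, 28/81, 13/81, 1/3]
  3: [4/27, 32/81, 11/81, 26/81]
  4: [5/27, 23/81, 11/81, 32/81]
P^3 =
  1: [118/729, 1/3, 35/243, 263/729]
  2: [122/729, 230/729, 107/729, 10/27]
  3: [125/729, 76/243, 35/243, 271/729]
  4: [119/729, 1/3, 37/243, 256/729]
P^4 =
  1: [1090/6561, 2129/6561, 965/6561, 2377/6561]
  2: [1081/6561, 2146/6561, 973/6561, 787/2187]
  3: [1082/6561, 2146/6561, 979/6561, 2354/6561]
  4: [1091/6561, 2107/6561, 967/6561, 2396/6561]
P^5 =
  1: [3260/19683, 19163/59049, 8741/59049, 21365/59049]
  2: [9788/59049, 19124/59049, 8723/59049, 7138/19683]
  3: [3263/19683, 19102/59049, 8725/59049, 21433/59049]
  4: [3253/19683, 19219/59049, 8743/59049, 21328/59049]

(P^5)[1 -> 3] = 8741/59049

Answer: 8741/59049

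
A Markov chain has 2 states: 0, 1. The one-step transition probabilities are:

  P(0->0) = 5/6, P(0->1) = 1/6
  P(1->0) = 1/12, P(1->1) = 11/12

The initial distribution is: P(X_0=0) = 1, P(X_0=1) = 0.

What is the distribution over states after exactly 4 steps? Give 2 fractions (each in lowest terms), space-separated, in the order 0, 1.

Answer: 209/384 175/384

Derivation:
Propagating the distribution step by step (d_{t+1} = d_t * P):
d_0 = (0=1, 1=0)
  d_1[0] = 1*5/6 + 0*1/12 = 5/6
  d_1[1] = 1*1/6 + 0*11/12 = 1/6
d_1 = (0=5/6, 1=1/6)
  d_2[0] = 5/6*5/6 + 1/6*1/12 = 17/24
  d_2[1] = 5/6*1/6 + 1/6*11/12 = 7/24
d_2 = (0=17/24, 1=7/24)
  d_3[0] = 17/24*5/6 + 7/24*1/12 = 59/96
  d_3[1] = 17/24*1/6 + 7/24*11/12 = 37/96
d_3 = (0=59/96, 1=37/96)
  d_4[0] = 59/96*5/6 + 37/96*1/12 = 209/384
  d_4[1] = 59/96*1/6 + 37/96*11/12 = 175/384
d_4 = (0=209/384, 1=175/384)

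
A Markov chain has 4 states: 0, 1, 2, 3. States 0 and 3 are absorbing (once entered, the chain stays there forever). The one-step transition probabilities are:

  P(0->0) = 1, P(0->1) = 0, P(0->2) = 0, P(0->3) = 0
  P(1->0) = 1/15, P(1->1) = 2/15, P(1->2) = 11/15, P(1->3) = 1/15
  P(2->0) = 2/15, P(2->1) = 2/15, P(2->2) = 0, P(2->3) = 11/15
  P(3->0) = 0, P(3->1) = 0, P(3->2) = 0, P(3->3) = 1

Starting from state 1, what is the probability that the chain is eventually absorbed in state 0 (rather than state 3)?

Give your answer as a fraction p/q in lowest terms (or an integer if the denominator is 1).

Let a_i = P(absorbed in 0 | start in state i).
Boundary conditions: a_0 = 1, a_3 = 0.
For each transient state i, a_i = sum_j P(i->j) * a_j:
  a_1 = 1/15*a_0 + 2/15*a_1 + 11/15*a_2 + 1/15*a_3
  a_2 = 2/15*a_0 + 2/15*a_1 + 0*a_2 + 11/15*a_3

Substituting a_0 = 1 and a_3 = 0, rearrange to (I - Q) a = r where r[i] = P(i -> 0):
  [13/15, -11/15] . (a_1, a_2) = 1/15
  [-2/15, 1] . (a_1, a_2) = 2/15

Solving yields:
  a_1 = 37/173
  a_2 = 28/173

Starting state is 1, so the absorption probability is a_1 = 37/173.

Answer: 37/173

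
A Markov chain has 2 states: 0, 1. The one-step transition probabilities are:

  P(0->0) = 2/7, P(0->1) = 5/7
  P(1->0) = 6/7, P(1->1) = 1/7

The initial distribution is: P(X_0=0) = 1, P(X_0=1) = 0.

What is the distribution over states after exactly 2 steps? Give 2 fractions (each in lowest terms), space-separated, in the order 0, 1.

Answer: 34/49 15/49

Derivation:
Propagating the distribution step by step (d_{t+1} = d_t * P):
d_0 = (0=1, 1=0)
  d_1[0] = 1*2/7 + 0*6/7 = 2/7
  d_1[1] = 1*5/7 + 0*1/7 = 5/7
d_1 = (0=2/7, 1=5/7)
  d_2[0] = 2/7*2/7 + 5/7*6/7 = 34/49
  d_2[1] = 2/7*5/7 + 5/7*1/7 = 15/49
d_2 = (0=34/49, 1=15/49)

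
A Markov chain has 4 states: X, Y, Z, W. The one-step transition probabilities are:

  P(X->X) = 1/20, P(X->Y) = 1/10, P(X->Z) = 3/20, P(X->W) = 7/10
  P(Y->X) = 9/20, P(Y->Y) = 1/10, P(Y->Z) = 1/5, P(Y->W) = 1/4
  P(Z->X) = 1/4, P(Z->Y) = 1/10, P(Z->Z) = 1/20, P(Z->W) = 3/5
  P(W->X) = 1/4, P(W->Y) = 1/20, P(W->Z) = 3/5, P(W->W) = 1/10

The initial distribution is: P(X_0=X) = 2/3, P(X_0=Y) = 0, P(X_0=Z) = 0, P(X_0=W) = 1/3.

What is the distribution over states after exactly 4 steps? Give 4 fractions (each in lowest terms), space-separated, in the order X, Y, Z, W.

Answer: 26809/120000 9409/120000 154391/480000 180737/480000

Derivation:
Propagating the distribution step by step (d_{t+1} = d_t * P):
d_0 = (X=2/3, Y=0, Z=0, W=1/3)
  d_1[X] = 2/3*1/20 + 0*9/20 + 0*1/4 + 1/3*1/4 = 7/60
  d_1[Y] = 2/3*1/10 + 0*1/10 + 0*1/10 + 1/3*1/20 = 1/12
  d_1[Z] = 2/3*3/20 + 0*1/5 + 0*1/20 + 1/3*3/5 = 3/10
  d_1[W] = 2/3*7/10 + 0*1/4 + 0*3/5 + 1/3*1/10 = 1/2
d_1 = (X=7/60, Y=1/12, Z=3/10, W=1/2)
  d_2[X] = 7/60*1/20 + 1/12*9/20 + 3/10*1/4 + 1/2*1/4 = 73/300
  d_2[Y] = 7/60*1/10 + 1/12*1/10 + 3/10*1/10 + 1/2*1/20 = 3/40
  d_2[Z] = 7/60*3/20 + 1/12*1/5 + 3/10*1/20 + 1/2*3/5 = 419/1200
  d_2[W] = 7/60*7/10 + 1/12*1/4 + 3/10*3/5 + 1/2*1/10 = 133/400
d_2 = (X=73/300, Y=3/40, Z=419/1200, W=133/400)
  d_3[X] = 73/300*1/20 + 3/40*9/20 + 419/1200*1/4 + 133/400*1/4 = 649/3000
  d_3[Y] = 73/300*1/10 + 3/40*1/10 + 419/1200*1/10 + 133/400*1/20 = 667/8000
  d_3[Z] = 73/300*3/20 + 3/40*1/5 + 419/1200*1/20 + 133/400*3/5 = 6443/24000
  d_3[W] = 73/300*7/10 + 3/40*1/4 + 419/1200*3/5 + 133/400*1/10 = 2591/6000
d_3 = (X=649/3000, Y=667/8000, Z=6443/24000, W=2591/6000)
  d_4[X] = 649/3000*1/20 + 667/8000*9/20 + 6443/24000*1/4 + 2591/6000*1/4 = 26809/120000
  d_4[Y] = 649/3000*1/10 + 667/8000*1/10 + 6443/24000*1/10 + 2591/6000*1/20 = 9409/120000
  d_4[Z] = 649/3000*3/20 + 667/8000*1/5 + 6443/24000*1/20 + 2591/6000*3/5 = 154391/480000
  d_4[W] = 649/3000*7/10 + 667/8000*1/4 + 6443/24000*3/5 + 2591/6000*1/10 = 180737/480000
d_4 = (X=26809/120000, Y=9409/120000, Z=154391/480000, W=180737/480000)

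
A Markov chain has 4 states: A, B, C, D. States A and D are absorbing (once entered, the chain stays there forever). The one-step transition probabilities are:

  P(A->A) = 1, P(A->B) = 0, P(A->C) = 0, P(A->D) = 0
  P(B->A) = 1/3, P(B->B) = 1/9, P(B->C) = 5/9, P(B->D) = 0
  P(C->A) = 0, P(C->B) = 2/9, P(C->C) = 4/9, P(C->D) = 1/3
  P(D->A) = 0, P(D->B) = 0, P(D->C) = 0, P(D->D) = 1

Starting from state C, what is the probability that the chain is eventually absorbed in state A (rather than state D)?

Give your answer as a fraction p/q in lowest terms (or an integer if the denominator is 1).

Answer: 1/5

Derivation:
Let a_i = P(absorbed in A | start in state i).
Boundary conditions: a_A = 1, a_D = 0.
For each transient state i, a_i = sum_j P(i->j) * a_j:
  a_B = 1/3*a_A + 1/9*a_B + 5/9*a_C + 0*a_D
  a_C = 0*a_A + 2/9*a_B + 4/9*a_C + 1/3*a_D

Substituting a_A = 1 and a_D = 0, rearrange to (I - Q) a = r where r[i] = P(i -> A):
  [8/9, -5/9] . (a_B, a_C) = 1/3
  [-2/9, 5/9] . (a_B, a_C) = 0

Solving yields:
  a_B = 1/2
  a_C = 1/5

Starting state is C, so the absorption probability is a_C = 1/5.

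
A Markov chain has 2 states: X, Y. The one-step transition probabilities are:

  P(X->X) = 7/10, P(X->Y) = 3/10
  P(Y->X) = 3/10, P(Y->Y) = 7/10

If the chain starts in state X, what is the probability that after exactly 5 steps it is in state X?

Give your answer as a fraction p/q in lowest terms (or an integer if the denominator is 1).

Answer: 3157/6250

Derivation:
Computing P^5 by repeated multiplication:
P^1 =
  X: [7/10, 3/10]
  Y: [3/10, 7/10]
P^2 =
  X: [29/50, 21/50]
  Y: [21/50, 29/50]
P^3 =
  X: [133/250, 117/250]
  Y: [117/250, 133/250]
P^4 =
  X: [641/1250, 609/1250]
  Y: [609/1250, 641/1250]
P^5 =
  X: [3157/6250, 3093/6250]
  Y: [3093/6250, 3157/6250]

(P^5)[X -> X] = 3157/6250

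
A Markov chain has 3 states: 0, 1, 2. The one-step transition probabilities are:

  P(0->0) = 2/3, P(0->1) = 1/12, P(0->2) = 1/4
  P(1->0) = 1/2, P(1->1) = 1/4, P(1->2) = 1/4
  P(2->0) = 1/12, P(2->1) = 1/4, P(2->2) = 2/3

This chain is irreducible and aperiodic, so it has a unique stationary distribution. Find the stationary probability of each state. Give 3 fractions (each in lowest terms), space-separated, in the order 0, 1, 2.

Answer: 27/70 13/70 3/7

Derivation:
The stationary distribution satisfies pi = pi * P, i.e.:
  pi_0 = 2/3*pi_0 + 1/2*pi_1 + 1/12*pi_2
  pi_1 = 1/12*pi_0 + 1/4*pi_1 + 1/4*pi_2
  pi_2 = 1/4*pi_0 + 1/4*pi_1 + 2/3*pi_2
with normalization: pi_0 + pi_1 + pi_2 = 1.

Using the first 2 balance equations plus normalization, the linear system A*pi = b is:
  [-1/3, 1/2, 1/12] . pi = 0
  [1/12, -3/4, 1/4] . pi = 0
  [1, 1, 1] . pi = 1

Solving yields:
  pi_0 = 27/70
  pi_1 = 13/70
  pi_2 = 3/7

Verification (pi * P):
  27/70*2/3 + 13/70*1/2 + 3/7*1/12 = 27/70 = pi_0  (ok)
  27/70*1/12 + 13/70*1/4 + 3/7*1/4 = 13/70 = pi_1  (ok)
  27/70*1/4 + 13/70*1/4 + 3/7*2/3 = 3/7 = pi_2  (ok)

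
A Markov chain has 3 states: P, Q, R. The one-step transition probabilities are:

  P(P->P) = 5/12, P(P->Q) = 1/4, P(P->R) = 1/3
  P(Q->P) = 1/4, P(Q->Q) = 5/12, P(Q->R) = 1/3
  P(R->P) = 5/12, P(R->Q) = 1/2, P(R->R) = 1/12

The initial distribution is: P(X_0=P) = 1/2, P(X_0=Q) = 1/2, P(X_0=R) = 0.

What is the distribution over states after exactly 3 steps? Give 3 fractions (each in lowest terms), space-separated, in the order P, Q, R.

Answer: 19/54 163/432 13/48

Derivation:
Propagating the distribution step by step (d_{t+1} = d_t * P):
d_0 = (P=1/2, Q=1/2, R=0)
  d_1[P] = 1/2*5/12 + 1/2*1/4 + 0*5/12 = 1/3
  d_1[Q] = 1/2*1/4 + 1/2*5/12 + 0*1/2 = 1/3
  d_1[R] = 1/2*1/3 + 1/2*1/3 + 0*1/12 = 1/3
d_1 = (P=1/3, Q=1/3, R=1/3)
  d_2[P] = 1/3*5/12 + 1/3*1/4 + 1/3*5/12 = 13/36
  d_2[Q] = 1/3*1/4 + 1/3*5/12 + 1/3*1/2 = 7/18
  d_2[R] = 1/3*1/3 + 1/3*1/3 + 1/3*1/12 = 1/4
d_2 = (P=13/36, Q=7/18, R=1/4)
  d_3[P] = 13/36*5/12 + 7/18*1/4 + 1/4*5/12 = 19/54
  d_3[Q] = 13/36*1/4 + 7/18*5/12 + 1/4*1/2 = 163/432
  d_3[R] = 13/36*1/3 + 7/18*1/3 + 1/4*1/12 = 13/48
d_3 = (P=19/54, Q=163/432, R=13/48)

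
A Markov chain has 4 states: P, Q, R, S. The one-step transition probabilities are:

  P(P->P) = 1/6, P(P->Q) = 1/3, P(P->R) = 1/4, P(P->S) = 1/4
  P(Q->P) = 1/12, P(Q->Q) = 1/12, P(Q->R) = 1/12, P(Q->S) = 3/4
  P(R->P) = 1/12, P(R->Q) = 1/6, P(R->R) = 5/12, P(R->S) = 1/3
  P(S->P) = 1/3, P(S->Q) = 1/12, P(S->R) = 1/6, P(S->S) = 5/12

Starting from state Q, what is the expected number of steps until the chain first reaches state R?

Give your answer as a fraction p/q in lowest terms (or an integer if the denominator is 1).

Let h_i = expected steps to first reach R from state i.
Boundary: h_R = 0.
First-step equations for the other states:
  h_P = 1 + 1/6*h_P + 1/3*h_Q + 1/4*h_R + 1/4*h_S
  h_Q = 1 + 1/12*h_P + 1/12*h_Q + 1/12*h_R + 3/4*h_S
  h_S = 1 + 1/3*h_P + 1/12*h_Q + 1/6*h_R + 5/12*h_S

Substituting h_R = 0 and rearranging gives the linear system (I - Q) h = 1:
  [5/6, -1/3, -1/4] . (h_P, h_Q, h_S) = 1
  [-1/12, 11/12, -3/4] . (h_P, h_Q, h_S) = 1
  [-1/3, -1/12, 7/12] . (h_P, h_Q, h_S) = 1

Solving yields:
  h_P = 2016/373
  h_Q = 2328/373
  h_S = 2124/373

Starting state is Q, so the expected hitting time is h_Q = 2328/373.

Answer: 2328/373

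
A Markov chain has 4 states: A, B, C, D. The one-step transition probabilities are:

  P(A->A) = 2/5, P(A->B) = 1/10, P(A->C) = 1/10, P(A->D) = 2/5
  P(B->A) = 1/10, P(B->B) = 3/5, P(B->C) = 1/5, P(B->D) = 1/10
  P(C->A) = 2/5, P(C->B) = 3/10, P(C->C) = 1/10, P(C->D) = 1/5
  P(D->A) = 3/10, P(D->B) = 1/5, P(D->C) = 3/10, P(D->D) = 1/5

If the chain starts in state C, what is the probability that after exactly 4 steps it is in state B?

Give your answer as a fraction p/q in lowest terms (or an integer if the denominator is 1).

Computing P^4 by repeated multiplication:
P^1 =
  A: [2/5, 1/10, 1/10, 2/5]
  B: [1/10, 3/5, 1/5, 1/10]
  C: [2/5, 3/10, 1/10, 1/5]
  D: [3/10, 1/5, 3/10, 1/5]
P^2 =
  A: [33/100, 21/100, 19/100, 27/100]
  B: [21/100, 9/20, 9/50, 4/25]
  C: [29/100, 29/100, 17/100, 1/4]
  D: [8/25, 7/25, 4/25, 6/25]
P^3 =
  A: [31/100, 27/100, 7/40, 49/200]
  B: [249/1000, 377/1000, 177/1000, 197/1000]
  C: [36/125, 38/125, 179/1000, 229/1000]
  D: [73/250, 37/125, 22/125, 59/250]
P^4 =
  A: [589/2000, 589/2000, 22/125, 47/200]
  B: [167/625, 859/2500, 1771/10000, 2121/10000]
  C: [2859/10000, 3107/10000, 881/5000, 142/625]
  D: [719/2500, 767/2500, 221/1250, 143/625]

(P^4)[C -> B] = 3107/10000

Answer: 3107/10000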